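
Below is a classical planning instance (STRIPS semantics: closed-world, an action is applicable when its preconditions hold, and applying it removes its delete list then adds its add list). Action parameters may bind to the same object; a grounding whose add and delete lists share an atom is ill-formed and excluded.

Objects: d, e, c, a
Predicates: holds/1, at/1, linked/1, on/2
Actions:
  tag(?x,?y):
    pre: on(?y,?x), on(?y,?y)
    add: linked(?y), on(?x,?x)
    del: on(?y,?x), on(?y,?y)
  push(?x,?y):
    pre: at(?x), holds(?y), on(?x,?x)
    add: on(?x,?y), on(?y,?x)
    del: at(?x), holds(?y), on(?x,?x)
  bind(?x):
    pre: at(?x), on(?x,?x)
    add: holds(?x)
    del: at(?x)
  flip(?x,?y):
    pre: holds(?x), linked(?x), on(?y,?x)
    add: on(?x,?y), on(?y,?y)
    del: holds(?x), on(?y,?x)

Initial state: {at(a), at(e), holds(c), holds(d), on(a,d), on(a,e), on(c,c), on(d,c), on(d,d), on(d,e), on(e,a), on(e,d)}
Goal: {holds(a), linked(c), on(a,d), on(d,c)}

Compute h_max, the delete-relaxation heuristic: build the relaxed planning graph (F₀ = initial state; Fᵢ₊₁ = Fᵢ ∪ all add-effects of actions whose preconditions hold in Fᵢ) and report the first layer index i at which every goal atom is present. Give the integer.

3

F0 = init (12 atoms)
F1 = F0 ∪ {linked(d), on(e,e)}  (14 atoms)
F2 = F1 ∪ {holds(e), linked(e), on(a,a), on(c,e), on(d,a), on(e,c)}  (20 atoms)
F3 = F2 ∪ {holds(a), linked(a), linked(c), on(a,c), on(c,a)}  (25 atoms)
goal ⊆ F3  ⇒  h_max = 3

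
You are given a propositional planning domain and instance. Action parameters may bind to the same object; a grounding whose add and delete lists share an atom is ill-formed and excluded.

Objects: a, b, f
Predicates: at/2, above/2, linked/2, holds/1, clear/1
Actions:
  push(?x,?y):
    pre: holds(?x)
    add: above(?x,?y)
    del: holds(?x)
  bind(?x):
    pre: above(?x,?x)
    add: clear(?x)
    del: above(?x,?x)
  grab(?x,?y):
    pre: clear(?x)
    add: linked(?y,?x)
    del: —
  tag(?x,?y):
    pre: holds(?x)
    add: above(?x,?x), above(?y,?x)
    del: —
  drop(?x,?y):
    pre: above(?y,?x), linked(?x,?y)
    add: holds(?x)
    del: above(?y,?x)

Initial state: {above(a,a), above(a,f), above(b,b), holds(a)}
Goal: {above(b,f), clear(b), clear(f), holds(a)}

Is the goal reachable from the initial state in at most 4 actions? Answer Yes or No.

No

1. bind(a)  →  {above(a,f), above(b,b), clear(a), holds(a)}
2. bind(b)  →  {above(a,f), clear(a), clear(b), holds(a)}
3. grab(a,f)  →  {above(a,f), clear(a), clear(b), holds(a), linked(f,a)}
4. drop(f,a)  →  {clear(a), clear(b), holds(a), holds(f), linked(f,a)}
5. tag(f,b)  →  {above(b,f), above(f,f), clear(a), clear(b), holds(a), holds(f), linked(f,a)}
6. bind(f)  →  {above(b,f), clear(a), clear(b), clear(f), holds(a), holds(f), linked(f,a)}
optimal plan length = 6; 6 > 4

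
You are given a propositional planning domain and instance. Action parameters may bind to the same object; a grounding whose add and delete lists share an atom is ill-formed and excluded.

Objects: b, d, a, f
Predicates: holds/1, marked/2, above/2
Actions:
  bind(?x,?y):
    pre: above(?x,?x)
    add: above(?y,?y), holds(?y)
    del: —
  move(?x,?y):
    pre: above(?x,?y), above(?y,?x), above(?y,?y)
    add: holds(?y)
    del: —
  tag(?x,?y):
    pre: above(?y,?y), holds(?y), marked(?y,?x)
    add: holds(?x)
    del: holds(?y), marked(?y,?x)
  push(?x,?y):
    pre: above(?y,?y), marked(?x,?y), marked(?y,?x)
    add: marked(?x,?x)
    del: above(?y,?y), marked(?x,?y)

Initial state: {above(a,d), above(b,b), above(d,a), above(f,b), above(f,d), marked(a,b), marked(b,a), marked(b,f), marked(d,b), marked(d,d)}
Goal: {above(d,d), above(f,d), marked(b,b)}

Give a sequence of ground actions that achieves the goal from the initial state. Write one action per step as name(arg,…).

bind(b,d); bind(b,a); push(b,a)

1. bind(b,d)  →  {above(a,d), above(b,b), above(d,a), above(d,d), above(f,b), above(f,d), holds(d), marked(a,b), marked(b,a), marked(b,f), marked(d,b), marked(d,d)}
2. bind(b,a)  →  {above(a,a), above(a,d), above(b,b), above(d,a), above(d,d), above(f,b), above(f,d), holds(a), holds(d), marked(a,b), marked(b,a), marked(b,f), marked(d,b), marked(d,d)}
3. push(b,a)  →  {above(a,d), above(b,b), above(d,a), above(d,d), above(f,b), above(f,d), holds(a), holds(d), marked(a,b), marked(b,b), marked(b,f), marked(d,b), marked(d,d)}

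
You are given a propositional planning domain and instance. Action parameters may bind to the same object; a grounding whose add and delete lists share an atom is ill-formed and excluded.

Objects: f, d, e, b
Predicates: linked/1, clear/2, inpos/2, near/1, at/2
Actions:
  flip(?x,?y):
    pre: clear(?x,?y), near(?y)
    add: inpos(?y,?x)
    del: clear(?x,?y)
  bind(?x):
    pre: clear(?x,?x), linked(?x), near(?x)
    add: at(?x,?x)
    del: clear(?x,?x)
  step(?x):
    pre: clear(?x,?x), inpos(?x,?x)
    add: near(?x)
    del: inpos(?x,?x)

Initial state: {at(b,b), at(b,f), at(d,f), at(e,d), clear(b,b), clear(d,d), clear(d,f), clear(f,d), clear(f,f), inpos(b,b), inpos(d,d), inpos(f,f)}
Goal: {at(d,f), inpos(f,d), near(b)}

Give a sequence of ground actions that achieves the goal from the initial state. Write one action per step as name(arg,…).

step(f); flip(d,f); step(b)

1. step(f)  →  {at(b,b), at(b,f), at(d,f), at(e,d), clear(b,b), clear(d,d), clear(d,f), clear(f,d), clear(f,f), inpos(b,b), inpos(d,d), near(f)}
2. flip(d,f)  →  {at(b,b), at(b,f), at(d,f), at(e,d), clear(b,b), clear(d,d), clear(f,d), clear(f,f), inpos(b,b), inpos(d,d), inpos(f,d), near(f)}
3. step(b)  →  {at(b,b), at(b,f), at(d,f), at(e,d), clear(b,b), clear(d,d), clear(f,d), clear(f,f), inpos(d,d), inpos(f,d), near(b), near(f)}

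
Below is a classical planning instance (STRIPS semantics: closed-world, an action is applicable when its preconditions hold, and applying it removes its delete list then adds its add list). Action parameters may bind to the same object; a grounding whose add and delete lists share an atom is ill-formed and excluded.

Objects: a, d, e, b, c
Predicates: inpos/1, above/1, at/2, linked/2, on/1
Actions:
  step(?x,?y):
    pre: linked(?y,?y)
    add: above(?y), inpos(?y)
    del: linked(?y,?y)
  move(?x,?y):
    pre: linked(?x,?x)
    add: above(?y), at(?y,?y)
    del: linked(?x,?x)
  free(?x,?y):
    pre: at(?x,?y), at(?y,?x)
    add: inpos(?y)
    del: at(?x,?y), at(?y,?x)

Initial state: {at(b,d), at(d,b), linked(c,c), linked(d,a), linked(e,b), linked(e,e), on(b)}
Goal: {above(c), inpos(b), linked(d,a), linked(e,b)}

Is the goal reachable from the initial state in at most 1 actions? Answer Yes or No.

No

1. step(a,c)  →  {above(c), at(b,d), at(d,b), inpos(c), linked(d,a), linked(e,b), linked(e,e), on(b)}
2. free(d,b)  →  {above(c), inpos(b), inpos(c), linked(d,a), linked(e,b), linked(e,e), on(b)}
optimal plan length = 2; 2 > 1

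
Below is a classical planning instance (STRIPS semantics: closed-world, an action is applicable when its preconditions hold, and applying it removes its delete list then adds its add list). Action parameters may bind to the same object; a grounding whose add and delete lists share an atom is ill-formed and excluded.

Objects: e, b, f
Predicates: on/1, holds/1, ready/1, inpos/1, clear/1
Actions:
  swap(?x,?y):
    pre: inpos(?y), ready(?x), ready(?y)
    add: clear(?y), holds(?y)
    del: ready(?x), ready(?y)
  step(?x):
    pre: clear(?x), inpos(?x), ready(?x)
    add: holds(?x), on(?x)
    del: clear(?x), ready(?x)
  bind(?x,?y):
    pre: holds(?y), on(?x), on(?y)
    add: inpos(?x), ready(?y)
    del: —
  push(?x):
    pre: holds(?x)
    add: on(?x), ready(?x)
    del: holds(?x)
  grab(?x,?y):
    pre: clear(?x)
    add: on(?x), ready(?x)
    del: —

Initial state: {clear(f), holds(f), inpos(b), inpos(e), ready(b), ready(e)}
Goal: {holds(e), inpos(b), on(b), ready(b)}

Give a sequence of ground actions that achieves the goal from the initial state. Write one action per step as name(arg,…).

swap(e,e); swap(b,b); push(b)

1. swap(e,e)  →  {clear(e), clear(f), holds(e), holds(f), inpos(b), inpos(e), ready(b)}
2. swap(b,b)  →  {clear(b), clear(e), clear(f), holds(b), holds(e), holds(f), inpos(b), inpos(e)}
3. push(b)  →  {clear(b), clear(e), clear(f), holds(e), holds(f), inpos(b), inpos(e), on(b), ready(b)}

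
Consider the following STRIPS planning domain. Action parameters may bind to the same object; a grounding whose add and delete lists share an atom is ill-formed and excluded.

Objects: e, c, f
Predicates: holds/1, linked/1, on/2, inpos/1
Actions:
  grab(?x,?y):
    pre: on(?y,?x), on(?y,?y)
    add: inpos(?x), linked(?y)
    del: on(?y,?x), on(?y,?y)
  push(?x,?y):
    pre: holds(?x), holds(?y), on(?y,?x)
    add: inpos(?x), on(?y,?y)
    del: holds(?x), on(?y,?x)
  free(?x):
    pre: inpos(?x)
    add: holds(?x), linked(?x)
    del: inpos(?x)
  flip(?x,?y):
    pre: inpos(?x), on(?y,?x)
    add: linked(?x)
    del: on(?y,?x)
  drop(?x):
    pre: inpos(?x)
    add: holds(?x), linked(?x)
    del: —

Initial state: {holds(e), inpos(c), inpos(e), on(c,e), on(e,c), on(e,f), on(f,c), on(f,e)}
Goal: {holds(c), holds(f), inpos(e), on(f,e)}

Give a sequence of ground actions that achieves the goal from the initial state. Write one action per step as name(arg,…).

1. free(c)  →  {holds(c), holds(e), inpos(e), linked(c), on(c,e), on(e,c), on(e,f), on(f,c), on(f,e)}
2. push(c,e)  →  {holds(e), inpos(c), inpos(e), linked(c), on(c,e), on(e,e), on(e,f), on(f,c), on(f,e)}
3. grab(f,e)  →  {holds(e), inpos(c), inpos(e), inpos(f), linked(c), linked(e), on(c,e), on(f,c), on(f,e)}
4. free(c)  →  {holds(c), holds(e), inpos(e), inpos(f), linked(c), linked(e), on(c,e), on(f,c), on(f,e)}
5. free(f)  →  {holds(c), holds(e), holds(f), inpos(e), linked(c), linked(e), linked(f), on(c,e), on(f,c), on(f,e)}

free(c); push(c,e); grab(f,e); free(c); free(f)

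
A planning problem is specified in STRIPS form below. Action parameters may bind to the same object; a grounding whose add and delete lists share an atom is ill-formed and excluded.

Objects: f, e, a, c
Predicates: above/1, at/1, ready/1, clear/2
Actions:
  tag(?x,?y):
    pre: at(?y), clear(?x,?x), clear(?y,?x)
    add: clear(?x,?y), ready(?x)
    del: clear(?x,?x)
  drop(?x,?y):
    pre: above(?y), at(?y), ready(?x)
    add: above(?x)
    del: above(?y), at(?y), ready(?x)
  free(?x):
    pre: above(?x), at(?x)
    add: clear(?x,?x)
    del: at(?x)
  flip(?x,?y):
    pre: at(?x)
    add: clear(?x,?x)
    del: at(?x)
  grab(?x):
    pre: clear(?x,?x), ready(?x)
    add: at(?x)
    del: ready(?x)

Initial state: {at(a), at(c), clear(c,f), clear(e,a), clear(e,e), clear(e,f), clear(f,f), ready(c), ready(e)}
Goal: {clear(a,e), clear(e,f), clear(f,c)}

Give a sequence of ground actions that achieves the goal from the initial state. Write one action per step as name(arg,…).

tag(f,c); flip(a,f); grab(e); tag(a,e)

1. tag(f,c)  →  {at(a), at(c), clear(c,f), clear(e,a), clear(e,e), clear(e,f), clear(f,c), ready(c), ready(e), ready(f)}
2. flip(a,f)  →  {at(c), clear(a,a), clear(c,f), clear(e,a), clear(e,e), clear(e,f), clear(f,c), ready(c), ready(e), ready(f)}
3. grab(e)  →  {at(c), at(e), clear(a,a), clear(c,f), clear(e,a), clear(e,e), clear(e,f), clear(f,c), ready(c), ready(f)}
4. tag(a,e)  →  {at(c), at(e), clear(a,e), clear(c,f), clear(e,a), clear(e,e), clear(e,f), clear(f,c), ready(a), ready(c), ready(f)}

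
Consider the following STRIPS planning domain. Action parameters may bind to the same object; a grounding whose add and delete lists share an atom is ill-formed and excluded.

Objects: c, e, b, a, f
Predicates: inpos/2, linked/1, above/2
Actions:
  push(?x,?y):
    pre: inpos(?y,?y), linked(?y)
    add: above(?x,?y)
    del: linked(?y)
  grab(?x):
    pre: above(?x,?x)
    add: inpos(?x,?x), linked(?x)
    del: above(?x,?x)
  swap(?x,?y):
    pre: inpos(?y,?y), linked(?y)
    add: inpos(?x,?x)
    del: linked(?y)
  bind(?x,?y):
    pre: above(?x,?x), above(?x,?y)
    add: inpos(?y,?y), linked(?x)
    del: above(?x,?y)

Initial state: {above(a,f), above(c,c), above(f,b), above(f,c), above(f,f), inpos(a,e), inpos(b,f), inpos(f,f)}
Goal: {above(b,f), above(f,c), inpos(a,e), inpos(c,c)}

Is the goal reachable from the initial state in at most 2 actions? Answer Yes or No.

1. grab(c)  →  {above(a,f), above(f,b), above(f,c), above(f,f), inpos(a,e), inpos(b,f), inpos(c,c), inpos(f,f), linked(c)}
2. grab(f)  →  {above(a,f), above(f,b), above(f,c), inpos(a,e), inpos(b,f), inpos(c,c), inpos(f,f), linked(c), linked(f)}
3. push(b,f)  →  {above(a,f), above(b,f), above(f,b), above(f,c), inpos(a,e), inpos(b,f), inpos(c,c), inpos(f,f), linked(c)}
optimal plan length = 3; 3 > 2

No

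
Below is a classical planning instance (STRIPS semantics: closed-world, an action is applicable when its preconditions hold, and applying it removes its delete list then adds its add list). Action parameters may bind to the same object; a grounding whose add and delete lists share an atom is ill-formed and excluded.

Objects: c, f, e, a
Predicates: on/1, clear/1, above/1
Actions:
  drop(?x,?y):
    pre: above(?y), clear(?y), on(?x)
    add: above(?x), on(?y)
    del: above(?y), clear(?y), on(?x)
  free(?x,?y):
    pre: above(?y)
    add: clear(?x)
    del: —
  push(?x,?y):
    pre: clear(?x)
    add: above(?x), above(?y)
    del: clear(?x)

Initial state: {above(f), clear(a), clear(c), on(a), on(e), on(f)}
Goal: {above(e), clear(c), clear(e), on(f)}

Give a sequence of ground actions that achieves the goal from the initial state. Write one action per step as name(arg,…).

free(e,f); push(a,e)

1. free(e,f)  →  {above(f), clear(a), clear(c), clear(e), on(a), on(e), on(f)}
2. push(a,e)  →  {above(a), above(e), above(f), clear(c), clear(e), on(a), on(e), on(f)}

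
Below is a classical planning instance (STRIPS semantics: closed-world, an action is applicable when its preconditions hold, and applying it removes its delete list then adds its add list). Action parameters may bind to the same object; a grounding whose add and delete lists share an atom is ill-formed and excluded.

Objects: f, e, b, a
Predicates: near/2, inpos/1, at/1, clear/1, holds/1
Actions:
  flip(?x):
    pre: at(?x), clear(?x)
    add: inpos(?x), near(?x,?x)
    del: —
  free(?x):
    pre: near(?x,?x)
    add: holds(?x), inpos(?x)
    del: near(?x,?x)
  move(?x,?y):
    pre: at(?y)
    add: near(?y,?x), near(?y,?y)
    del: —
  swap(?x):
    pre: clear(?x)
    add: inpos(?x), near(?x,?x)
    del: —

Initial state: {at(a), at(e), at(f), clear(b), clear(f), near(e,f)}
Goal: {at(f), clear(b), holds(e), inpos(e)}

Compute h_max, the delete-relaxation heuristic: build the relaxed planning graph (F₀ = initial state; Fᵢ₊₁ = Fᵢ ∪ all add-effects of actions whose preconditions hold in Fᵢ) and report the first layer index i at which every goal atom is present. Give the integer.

F0 = init (6 atoms)
F1 = F0 ∪ {inpos(b), inpos(f), near(a,a), near(a,b), near(a,e), near(a,f), near(b,b), near(e,a), near(e,b), near(e,e), near(f,a), near(f,b), near(f,e), near(f,f)}  (20 atoms)
F2 = F1 ∪ {holds(a), holds(b), holds(e), holds(f), inpos(a), inpos(e)}  (26 atoms)
goal ⊆ F2  ⇒  h_max = 2

2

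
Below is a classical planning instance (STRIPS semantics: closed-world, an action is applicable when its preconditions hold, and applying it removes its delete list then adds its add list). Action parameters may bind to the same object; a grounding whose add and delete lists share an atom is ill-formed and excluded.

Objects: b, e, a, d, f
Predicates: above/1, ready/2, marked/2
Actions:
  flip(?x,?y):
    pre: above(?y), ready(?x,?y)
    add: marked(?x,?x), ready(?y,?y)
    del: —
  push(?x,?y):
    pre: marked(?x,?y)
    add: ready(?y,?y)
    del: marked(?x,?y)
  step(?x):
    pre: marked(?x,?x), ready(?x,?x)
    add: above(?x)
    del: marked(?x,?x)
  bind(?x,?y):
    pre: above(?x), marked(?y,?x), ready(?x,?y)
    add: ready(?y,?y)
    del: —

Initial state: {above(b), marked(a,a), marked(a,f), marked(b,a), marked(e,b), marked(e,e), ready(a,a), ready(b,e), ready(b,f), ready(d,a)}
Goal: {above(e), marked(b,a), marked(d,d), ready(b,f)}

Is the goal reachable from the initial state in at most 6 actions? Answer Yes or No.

1. step(a)  →  {above(a), above(b), marked(a,f), marked(b,a), marked(e,b), marked(e,e), ready(a,a), ready(b,e), ready(b,f), ready(d,a)}
2. flip(d,a)  →  {above(a), above(b), marked(a,f), marked(b,a), marked(d,d), marked(e,b), marked(e,e), ready(a,a), ready(b,e), ready(b,f), ready(d,a)}
3. bind(b,e)  →  {above(a), above(b), marked(a,f), marked(b,a), marked(d,d), marked(e,b), marked(e,e), ready(a,a), ready(b,e), ready(b,f), ready(d,a), ready(e,e)}
4. step(e)  →  {above(a), above(b), above(e), marked(a,f), marked(b,a), marked(d,d), marked(e,b), ready(a,a), ready(b,e), ready(b,f), ready(d,a), ready(e,e)}
optimal plan length = 4; 4 ≤ 6

Yes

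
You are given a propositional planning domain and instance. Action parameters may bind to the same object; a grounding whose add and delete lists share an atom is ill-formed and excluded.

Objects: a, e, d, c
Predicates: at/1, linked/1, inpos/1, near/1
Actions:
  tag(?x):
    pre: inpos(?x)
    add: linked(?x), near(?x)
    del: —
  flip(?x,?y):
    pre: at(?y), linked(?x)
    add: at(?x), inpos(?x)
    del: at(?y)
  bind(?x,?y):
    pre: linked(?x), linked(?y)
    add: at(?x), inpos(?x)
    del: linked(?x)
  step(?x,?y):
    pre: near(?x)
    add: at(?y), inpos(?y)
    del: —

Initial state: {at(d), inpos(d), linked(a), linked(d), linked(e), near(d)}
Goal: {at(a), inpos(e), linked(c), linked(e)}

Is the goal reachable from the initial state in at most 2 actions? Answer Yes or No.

1. flip(a,d)  →  {at(a), inpos(a), inpos(d), linked(a), linked(d), linked(e), near(d)}
2. step(d,e)  →  {at(a), at(e), inpos(a), inpos(d), inpos(e), linked(a), linked(d), linked(e), near(d)}
3. step(d,c)  →  {at(a), at(c), at(e), inpos(a), inpos(c), inpos(d), inpos(e), linked(a), linked(d), linked(e), near(d)}
4. tag(c)  →  {at(a), at(c), at(e), inpos(a), inpos(c), inpos(d), inpos(e), linked(a), linked(c), linked(d), linked(e), near(c), near(d)}
optimal plan length = 4; 4 > 2

No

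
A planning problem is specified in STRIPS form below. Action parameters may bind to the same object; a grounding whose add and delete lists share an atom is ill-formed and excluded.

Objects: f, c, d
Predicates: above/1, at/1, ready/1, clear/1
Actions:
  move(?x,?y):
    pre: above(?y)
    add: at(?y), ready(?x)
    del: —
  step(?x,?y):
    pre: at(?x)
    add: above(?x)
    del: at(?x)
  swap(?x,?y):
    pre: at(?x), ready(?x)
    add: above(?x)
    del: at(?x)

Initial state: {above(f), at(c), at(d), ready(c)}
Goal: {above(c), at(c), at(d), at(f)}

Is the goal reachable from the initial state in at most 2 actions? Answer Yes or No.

1. move(f,f)  →  {above(f), at(c), at(d), at(f), ready(c), ready(f)}
2. step(c,f)  →  {above(c), above(f), at(d), at(f), ready(c), ready(f)}
3. move(f,c)  →  {above(c), above(f), at(c), at(d), at(f), ready(c), ready(f)}
optimal plan length = 3; 3 > 2

No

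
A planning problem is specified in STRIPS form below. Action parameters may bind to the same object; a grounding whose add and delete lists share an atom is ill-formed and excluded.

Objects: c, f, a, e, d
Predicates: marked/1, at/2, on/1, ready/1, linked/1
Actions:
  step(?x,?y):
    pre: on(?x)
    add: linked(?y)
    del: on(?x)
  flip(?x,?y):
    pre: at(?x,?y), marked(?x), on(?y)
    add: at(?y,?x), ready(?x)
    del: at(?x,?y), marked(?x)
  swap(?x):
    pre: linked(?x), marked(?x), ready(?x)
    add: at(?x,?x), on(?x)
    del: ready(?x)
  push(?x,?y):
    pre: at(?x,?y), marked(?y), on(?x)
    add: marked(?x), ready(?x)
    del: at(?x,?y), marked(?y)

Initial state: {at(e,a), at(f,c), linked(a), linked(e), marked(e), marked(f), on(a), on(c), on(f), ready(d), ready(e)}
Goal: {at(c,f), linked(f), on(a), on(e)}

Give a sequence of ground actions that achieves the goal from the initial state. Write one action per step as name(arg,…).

1. step(f,f)  →  {at(e,a), at(f,c), linked(a), linked(e), linked(f), marked(e), marked(f), on(a), on(c), ready(d), ready(e)}
2. flip(f,c)  →  {at(c,f), at(e,a), linked(a), linked(e), linked(f), marked(e), on(a), on(c), ready(d), ready(e), ready(f)}
3. swap(e)  →  {at(c,f), at(e,a), at(e,e), linked(a), linked(e), linked(f), marked(e), on(a), on(c), on(e), ready(d), ready(f)}

step(f,f); flip(f,c); swap(e)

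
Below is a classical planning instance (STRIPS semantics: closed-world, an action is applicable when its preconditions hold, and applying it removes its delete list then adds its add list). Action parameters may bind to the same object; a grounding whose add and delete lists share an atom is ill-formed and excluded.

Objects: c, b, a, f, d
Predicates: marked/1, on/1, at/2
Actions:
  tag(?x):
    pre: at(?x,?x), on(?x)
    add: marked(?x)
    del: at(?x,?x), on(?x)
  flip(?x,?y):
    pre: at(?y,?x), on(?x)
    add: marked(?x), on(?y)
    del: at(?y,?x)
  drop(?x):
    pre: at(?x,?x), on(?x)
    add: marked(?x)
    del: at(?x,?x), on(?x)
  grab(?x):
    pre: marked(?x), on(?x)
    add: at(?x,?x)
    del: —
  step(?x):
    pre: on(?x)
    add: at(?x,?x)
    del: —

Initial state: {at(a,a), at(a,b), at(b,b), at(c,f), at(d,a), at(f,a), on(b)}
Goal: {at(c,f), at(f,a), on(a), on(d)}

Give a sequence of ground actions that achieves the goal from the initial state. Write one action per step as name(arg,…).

1. flip(b,a)  →  {at(a,a), at(b,b), at(c,f), at(d,a), at(f,a), marked(b), on(a), on(b)}
2. flip(a,d)  →  {at(a,a), at(b,b), at(c,f), at(f,a), marked(a), marked(b), on(a), on(b), on(d)}

flip(b,a); flip(a,d)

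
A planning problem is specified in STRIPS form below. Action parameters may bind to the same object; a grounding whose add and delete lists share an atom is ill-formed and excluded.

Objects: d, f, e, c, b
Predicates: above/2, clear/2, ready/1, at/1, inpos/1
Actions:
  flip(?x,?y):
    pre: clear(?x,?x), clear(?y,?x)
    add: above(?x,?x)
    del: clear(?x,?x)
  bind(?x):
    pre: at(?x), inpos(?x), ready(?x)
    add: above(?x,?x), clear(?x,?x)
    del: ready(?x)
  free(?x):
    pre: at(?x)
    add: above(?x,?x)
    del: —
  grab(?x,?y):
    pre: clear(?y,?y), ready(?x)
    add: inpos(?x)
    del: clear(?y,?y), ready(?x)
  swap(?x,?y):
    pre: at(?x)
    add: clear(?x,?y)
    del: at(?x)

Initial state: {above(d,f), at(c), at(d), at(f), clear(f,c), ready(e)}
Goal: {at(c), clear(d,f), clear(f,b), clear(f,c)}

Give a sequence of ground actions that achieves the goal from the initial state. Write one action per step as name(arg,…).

1. swap(d,f)  →  {above(d,f), at(c), at(f), clear(d,f), clear(f,c), ready(e)}
2. swap(f,b)  →  {above(d,f), at(c), clear(d,f), clear(f,b), clear(f,c), ready(e)}

swap(d,f); swap(f,b)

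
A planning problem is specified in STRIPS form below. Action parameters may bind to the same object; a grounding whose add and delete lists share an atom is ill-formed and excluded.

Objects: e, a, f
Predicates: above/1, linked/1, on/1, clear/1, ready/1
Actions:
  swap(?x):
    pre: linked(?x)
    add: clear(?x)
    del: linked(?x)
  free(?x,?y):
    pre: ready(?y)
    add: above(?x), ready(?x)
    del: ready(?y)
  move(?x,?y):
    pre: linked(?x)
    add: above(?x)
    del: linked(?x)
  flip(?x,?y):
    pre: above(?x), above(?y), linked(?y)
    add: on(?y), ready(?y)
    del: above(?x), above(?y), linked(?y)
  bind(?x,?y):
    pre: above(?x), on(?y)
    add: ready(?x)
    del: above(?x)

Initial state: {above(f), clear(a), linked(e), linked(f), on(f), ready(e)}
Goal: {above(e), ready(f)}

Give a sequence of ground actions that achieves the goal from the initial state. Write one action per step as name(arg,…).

free(f,e); move(e,e)

1. free(f,e)  →  {above(f), clear(a), linked(e), linked(f), on(f), ready(f)}
2. move(e,e)  →  {above(e), above(f), clear(a), linked(f), on(f), ready(f)}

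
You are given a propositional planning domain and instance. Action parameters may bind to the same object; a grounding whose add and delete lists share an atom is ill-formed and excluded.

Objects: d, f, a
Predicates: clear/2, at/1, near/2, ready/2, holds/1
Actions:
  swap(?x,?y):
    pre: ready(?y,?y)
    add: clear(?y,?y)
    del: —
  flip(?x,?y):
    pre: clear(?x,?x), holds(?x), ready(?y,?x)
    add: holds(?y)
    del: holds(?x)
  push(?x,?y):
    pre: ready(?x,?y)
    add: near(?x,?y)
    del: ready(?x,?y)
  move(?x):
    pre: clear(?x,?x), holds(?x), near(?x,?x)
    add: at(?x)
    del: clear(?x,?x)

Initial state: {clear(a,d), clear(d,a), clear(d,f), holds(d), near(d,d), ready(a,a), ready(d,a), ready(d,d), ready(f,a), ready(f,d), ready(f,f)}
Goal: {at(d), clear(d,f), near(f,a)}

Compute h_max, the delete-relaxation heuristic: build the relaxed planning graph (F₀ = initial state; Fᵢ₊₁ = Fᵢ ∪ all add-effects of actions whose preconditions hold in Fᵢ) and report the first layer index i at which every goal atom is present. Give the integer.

F0 = init (11 atoms)
F1 = F0 ∪ {clear(a,a), clear(d,d), clear(f,f), near(a,a), near(d,a), near(f,a), near(f,d), near(f,f)}  (19 atoms)
F2 = F1 ∪ {at(d), holds(f)}  (21 atoms)
goal ⊆ F2  ⇒  h_max = 2

2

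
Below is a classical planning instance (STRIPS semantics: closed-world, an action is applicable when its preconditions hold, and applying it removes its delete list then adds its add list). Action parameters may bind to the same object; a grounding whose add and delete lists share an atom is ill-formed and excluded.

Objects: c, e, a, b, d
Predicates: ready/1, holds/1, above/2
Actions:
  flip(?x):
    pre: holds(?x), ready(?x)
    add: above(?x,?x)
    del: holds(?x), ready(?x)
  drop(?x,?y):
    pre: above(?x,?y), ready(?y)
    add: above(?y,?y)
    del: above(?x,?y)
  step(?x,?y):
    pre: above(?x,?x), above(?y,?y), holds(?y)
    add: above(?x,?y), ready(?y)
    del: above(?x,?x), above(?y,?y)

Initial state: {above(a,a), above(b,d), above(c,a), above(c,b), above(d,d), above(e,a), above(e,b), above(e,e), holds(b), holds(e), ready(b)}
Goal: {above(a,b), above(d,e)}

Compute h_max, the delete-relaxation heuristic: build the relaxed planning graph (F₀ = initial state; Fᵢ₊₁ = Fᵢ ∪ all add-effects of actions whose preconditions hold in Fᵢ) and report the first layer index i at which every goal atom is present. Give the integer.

F0 = init (11 atoms)
F1 = F0 ∪ {above(a,e), above(b,b), above(d,e), ready(e)}  (15 atoms)
F2 = F1 ∪ {above(a,b), above(b,e), above(d,b)}  (18 atoms)
goal ⊆ F2  ⇒  h_max = 2

2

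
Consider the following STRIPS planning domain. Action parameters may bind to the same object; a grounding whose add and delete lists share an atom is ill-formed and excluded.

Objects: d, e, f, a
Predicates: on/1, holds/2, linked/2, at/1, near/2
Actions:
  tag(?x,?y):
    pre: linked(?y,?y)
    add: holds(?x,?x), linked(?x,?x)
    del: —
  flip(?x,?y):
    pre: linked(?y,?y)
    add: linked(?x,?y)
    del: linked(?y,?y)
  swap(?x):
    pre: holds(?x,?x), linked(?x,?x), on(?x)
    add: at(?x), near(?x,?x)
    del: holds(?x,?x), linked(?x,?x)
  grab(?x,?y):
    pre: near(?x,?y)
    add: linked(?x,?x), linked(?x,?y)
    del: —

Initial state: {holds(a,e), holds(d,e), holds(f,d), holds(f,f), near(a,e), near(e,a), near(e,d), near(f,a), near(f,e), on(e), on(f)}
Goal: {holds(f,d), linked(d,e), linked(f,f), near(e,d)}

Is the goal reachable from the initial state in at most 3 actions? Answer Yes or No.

1. grab(e,d)  →  {holds(a,e), holds(d,e), holds(f,d), holds(f,f), linked(e,d), linked(e,e), near(a,e), near(e,a), near(e,d), near(f,a), near(f,e), on(e), on(f)}
2. tag(f,e)  →  {holds(a,e), holds(d,e), holds(f,d), holds(f,f), linked(e,d), linked(e,e), linked(f,f), near(a,e), near(e,a), near(e,d), near(f,a), near(f,e), on(e), on(f)}
3. flip(d,e)  →  {holds(a,e), holds(d,e), holds(f,d), holds(f,f), linked(d,e), linked(e,d), linked(f,f), near(a,e), near(e,a), near(e,d), near(f,a), near(f,e), on(e), on(f)}
optimal plan length = 3; 3 ≤ 3

Yes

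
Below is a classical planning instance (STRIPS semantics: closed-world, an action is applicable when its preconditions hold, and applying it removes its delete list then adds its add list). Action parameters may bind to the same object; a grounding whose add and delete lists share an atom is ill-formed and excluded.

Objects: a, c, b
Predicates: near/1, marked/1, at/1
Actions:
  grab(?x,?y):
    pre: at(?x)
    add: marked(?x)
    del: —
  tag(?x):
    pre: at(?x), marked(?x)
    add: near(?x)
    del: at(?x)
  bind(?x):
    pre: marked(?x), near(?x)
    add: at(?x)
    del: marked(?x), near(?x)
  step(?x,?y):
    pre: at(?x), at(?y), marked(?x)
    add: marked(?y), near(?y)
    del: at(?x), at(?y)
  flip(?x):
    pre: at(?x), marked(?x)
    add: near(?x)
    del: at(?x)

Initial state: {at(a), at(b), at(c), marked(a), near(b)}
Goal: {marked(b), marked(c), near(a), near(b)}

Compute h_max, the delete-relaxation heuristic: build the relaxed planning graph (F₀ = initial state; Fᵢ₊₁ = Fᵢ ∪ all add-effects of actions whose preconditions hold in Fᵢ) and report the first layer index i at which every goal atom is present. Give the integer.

F0 = init (5 atoms)
F1 = F0 ∪ {marked(b), marked(c), near(a), near(c)}  (9 atoms)
goal ⊆ F1  ⇒  h_max = 1

1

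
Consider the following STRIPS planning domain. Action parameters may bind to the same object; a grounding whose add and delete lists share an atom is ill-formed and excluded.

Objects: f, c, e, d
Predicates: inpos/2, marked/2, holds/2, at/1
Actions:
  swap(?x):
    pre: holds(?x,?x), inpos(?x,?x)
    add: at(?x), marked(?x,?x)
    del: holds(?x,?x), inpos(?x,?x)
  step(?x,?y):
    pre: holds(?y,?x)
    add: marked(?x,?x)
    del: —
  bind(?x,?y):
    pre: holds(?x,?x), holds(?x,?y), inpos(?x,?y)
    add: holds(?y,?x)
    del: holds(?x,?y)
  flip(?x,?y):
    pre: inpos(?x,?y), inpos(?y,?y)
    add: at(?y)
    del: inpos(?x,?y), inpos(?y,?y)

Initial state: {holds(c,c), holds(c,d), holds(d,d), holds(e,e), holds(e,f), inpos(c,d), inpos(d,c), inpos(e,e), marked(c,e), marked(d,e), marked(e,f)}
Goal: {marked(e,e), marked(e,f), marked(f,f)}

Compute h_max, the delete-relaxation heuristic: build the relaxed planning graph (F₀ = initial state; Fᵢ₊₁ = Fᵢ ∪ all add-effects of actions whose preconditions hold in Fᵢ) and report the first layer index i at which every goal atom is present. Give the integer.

1

F0 = init (11 atoms)
F1 = F0 ∪ {at(e), holds(d,c), marked(c,c), marked(d,d), marked(e,e), marked(f,f)}  (17 atoms)
goal ⊆ F1  ⇒  h_max = 1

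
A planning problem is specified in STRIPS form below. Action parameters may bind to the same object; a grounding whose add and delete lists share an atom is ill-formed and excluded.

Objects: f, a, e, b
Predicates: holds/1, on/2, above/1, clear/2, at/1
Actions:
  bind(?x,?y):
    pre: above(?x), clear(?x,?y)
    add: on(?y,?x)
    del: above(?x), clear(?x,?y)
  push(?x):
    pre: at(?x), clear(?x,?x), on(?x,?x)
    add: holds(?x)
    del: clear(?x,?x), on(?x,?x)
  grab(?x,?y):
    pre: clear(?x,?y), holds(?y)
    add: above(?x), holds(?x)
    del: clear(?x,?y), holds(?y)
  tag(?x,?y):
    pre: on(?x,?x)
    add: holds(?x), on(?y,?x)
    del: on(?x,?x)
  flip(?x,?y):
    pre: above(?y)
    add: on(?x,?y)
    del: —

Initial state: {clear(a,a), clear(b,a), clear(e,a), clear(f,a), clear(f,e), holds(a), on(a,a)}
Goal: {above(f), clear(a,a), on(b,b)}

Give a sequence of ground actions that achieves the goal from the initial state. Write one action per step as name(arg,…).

1. grab(f,a)  →  {above(f), clear(a,a), clear(b,a), clear(e,a), clear(f,e), holds(f), on(a,a)}
2. tag(a,f)  →  {above(f), clear(a,a), clear(b,a), clear(e,a), clear(f,e), holds(a), holds(f), on(f,a)}
3. grab(b,a)  →  {above(b), above(f), clear(a,a), clear(e,a), clear(f,e), holds(b), holds(f), on(f,a)}
4. flip(b,b)  →  {above(b), above(f), clear(a,a), clear(e,a), clear(f,e), holds(b), holds(f), on(b,b), on(f,a)}

grab(f,a); tag(a,f); grab(b,a); flip(b,b)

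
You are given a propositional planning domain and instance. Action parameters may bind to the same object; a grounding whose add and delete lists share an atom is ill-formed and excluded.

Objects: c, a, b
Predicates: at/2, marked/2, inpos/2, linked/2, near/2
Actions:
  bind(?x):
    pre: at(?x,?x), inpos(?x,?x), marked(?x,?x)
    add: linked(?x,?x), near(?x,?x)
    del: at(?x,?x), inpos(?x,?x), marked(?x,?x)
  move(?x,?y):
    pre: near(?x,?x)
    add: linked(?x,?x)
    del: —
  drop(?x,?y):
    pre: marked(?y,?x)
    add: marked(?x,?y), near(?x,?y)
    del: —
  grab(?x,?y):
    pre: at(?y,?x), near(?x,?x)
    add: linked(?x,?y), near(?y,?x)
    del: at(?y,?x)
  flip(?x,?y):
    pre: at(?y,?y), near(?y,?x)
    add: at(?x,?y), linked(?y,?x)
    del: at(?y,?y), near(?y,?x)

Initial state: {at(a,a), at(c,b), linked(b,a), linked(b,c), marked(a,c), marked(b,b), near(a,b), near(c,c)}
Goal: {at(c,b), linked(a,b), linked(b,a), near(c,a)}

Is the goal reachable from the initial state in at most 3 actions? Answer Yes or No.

Yes

1. drop(c,a)  →  {at(a,a), at(c,b), linked(b,a), linked(b,c), marked(a,c), marked(b,b), marked(c,a), near(a,b), near(c,a), near(c,c)}
2. flip(b,a)  →  {at(b,a), at(c,b), linked(a,b), linked(b,a), linked(b,c), marked(a,c), marked(b,b), marked(c,a), near(c,a), near(c,c)}
optimal plan length = 2; 2 ≤ 3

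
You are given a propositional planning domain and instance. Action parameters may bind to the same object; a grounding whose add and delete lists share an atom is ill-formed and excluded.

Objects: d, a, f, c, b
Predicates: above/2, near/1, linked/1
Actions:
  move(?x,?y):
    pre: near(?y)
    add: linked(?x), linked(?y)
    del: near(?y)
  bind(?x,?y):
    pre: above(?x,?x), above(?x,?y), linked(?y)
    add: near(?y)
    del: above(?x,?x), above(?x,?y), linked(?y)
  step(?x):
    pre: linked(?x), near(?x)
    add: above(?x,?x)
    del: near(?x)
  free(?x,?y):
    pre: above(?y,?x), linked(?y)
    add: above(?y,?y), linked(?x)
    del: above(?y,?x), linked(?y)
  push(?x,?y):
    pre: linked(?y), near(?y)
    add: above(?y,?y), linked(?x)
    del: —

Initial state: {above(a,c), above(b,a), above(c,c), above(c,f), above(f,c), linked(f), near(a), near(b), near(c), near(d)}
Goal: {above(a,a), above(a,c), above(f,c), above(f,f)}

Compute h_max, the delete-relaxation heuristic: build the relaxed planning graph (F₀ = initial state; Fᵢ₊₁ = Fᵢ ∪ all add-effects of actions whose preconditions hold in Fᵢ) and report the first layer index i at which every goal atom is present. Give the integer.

2

F0 = init (10 atoms)
F1 = F0 ∪ {above(f,f), linked(a), linked(b), linked(c), linked(d), near(f)}  (16 atoms)
F2 = F1 ∪ {above(a,a), above(b,b), above(d,d)}  (19 atoms)
goal ⊆ F2  ⇒  h_max = 2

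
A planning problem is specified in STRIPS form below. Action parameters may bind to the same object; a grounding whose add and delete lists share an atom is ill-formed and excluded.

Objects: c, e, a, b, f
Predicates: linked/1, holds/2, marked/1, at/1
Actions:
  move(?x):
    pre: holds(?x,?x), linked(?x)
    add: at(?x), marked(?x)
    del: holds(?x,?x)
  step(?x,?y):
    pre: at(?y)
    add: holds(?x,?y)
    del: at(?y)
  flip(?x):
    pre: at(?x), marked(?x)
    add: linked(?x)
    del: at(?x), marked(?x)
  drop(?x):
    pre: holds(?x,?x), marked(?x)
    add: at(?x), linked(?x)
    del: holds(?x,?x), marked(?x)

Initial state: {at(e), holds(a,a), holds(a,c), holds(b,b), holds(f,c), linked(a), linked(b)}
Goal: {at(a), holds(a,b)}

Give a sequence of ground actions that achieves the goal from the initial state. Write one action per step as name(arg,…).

move(a); move(b); step(a,b)

1. move(a)  →  {at(a), at(e), holds(a,c), holds(b,b), holds(f,c), linked(a), linked(b), marked(a)}
2. move(b)  →  {at(a), at(b), at(e), holds(a,c), holds(f,c), linked(a), linked(b), marked(a), marked(b)}
3. step(a,b)  →  {at(a), at(e), holds(a,b), holds(a,c), holds(f,c), linked(a), linked(b), marked(a), marked(b)}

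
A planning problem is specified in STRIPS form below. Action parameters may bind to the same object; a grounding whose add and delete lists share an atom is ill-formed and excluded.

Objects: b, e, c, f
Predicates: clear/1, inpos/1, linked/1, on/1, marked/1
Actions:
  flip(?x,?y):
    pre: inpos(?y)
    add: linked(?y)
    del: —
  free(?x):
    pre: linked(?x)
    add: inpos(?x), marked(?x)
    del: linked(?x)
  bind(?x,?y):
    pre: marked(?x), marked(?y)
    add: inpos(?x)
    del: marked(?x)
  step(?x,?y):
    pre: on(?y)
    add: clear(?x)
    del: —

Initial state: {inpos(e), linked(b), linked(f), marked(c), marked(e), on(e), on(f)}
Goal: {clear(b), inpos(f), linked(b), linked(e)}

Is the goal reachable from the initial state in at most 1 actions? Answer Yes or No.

No

1. flip(b,e)  →  {inpos(e), linked(b), linked(e), linked(f), marked(c), marked(e), on(e), on(f)}
2. free(f)  →  {inpos(e), inpos(f), linked(b), linked(e), marked(c), marked(e), marked(f), on(e), on(f)}
3. step(b,e)  →  {clear(b), inpos(e), inpos(f), linked(b), linked(e), marked(c), marked(e), marked(f), on(e), on(f)}
optimal plan length = 3; 3 > 1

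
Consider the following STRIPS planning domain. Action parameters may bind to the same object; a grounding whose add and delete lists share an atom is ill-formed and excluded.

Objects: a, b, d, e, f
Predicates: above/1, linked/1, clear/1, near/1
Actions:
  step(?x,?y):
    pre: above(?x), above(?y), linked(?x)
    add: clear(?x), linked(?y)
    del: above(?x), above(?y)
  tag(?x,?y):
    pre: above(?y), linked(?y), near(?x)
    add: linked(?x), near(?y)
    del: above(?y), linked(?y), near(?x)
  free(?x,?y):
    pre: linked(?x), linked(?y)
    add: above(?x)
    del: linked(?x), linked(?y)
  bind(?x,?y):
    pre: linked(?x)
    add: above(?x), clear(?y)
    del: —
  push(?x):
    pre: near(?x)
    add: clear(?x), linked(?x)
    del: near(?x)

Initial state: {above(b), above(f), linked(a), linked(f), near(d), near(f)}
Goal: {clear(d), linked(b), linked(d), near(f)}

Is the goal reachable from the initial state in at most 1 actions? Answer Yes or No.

No

1. step(f,b)  →  {clear(f), linked(a), linked(b), linked(f), near(d), near(f)}
2. push(d)  →  {clear(d), clear(f), linked(a), linked(b), linked(d), linked(f), near(f)}
optimal plan length = 2; 2 > 1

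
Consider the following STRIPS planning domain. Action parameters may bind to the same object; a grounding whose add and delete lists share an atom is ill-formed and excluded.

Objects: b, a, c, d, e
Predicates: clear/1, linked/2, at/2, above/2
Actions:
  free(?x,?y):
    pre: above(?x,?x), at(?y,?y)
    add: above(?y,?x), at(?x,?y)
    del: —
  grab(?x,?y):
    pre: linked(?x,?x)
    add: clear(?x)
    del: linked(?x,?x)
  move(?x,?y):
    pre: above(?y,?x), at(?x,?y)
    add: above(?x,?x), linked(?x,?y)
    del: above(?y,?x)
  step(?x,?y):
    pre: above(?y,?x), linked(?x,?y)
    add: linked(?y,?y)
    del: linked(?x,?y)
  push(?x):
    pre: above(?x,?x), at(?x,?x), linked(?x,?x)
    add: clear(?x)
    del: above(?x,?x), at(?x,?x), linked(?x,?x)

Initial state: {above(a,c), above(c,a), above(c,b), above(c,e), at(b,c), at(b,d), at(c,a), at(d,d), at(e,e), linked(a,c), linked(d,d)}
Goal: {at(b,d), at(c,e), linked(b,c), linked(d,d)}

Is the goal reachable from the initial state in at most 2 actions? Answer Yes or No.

1. move(b,c)  →  {above(a,c), above(b,b), above(c,a), above(c,e), at(b,c), at(b,d), at(c,a), at(d,d), at(e,e), linked(a,c), linked(b,c), linked(d,d)}
2. move(c,a)  →  {above(b,b), above(c,a), above(c,c), above(c,e), at(b,c), at(b,d), at(c,a), at(d,d), at(e,e), linked(a,c), linked(b,c), linked(c,a), linked(d,d)}
3. free(c,e)  →  {above(b,b), above(c,a), above(c,c), above(c,e), above(e,c), at(b,c), at(b,d), at(c,a), at(c,e), at(d,d), at(e,e), linked(a,c), linked(b,c), linked(c,a), linked(d,d)}
optimal plan length = 3; 3 > 2

No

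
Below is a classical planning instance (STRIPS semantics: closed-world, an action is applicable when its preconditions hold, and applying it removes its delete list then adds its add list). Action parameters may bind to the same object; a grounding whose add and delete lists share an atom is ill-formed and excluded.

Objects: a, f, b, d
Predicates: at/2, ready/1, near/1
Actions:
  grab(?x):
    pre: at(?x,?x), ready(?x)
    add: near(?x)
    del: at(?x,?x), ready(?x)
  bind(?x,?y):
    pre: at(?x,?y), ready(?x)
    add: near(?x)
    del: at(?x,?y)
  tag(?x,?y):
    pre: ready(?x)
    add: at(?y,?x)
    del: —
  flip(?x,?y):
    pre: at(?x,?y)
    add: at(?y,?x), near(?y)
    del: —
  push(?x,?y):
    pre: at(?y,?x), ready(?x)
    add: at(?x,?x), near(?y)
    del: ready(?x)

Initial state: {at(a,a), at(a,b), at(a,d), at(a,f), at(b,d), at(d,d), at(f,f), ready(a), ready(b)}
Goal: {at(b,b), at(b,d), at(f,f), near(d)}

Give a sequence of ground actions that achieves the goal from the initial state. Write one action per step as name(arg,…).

1. tag(b,b)  →  {at(a,a), at(a,b), at(a,d), at(a,f), at(b,b), at(b,d), at(d,d), at(f,f), ready(a), ready(b)}
2. flip(a,d)  →  {at(a,a), at(a,b), at(a,d), at(a,f), at(b,b), at(b,d), at(d,a), at(d,d), at(f,f), near(d), ready(a), ready(b)}

tag(b,b); flip(a,d)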